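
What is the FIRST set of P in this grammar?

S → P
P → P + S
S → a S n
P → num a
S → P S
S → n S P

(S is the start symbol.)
{ 'num' }

To compute FIRST(P), examine every production with P on the left-hand side, reading each right-hand side left to right until a non-nullable symbol is reached.

From P → P + S:
  - P is the symbol being defined: contributes nothing new
    P is not nullable, so stop
From P → num a:
  - num is a terminal: add 'num' and stop

Collecting: FIRST(P) = { 'num' }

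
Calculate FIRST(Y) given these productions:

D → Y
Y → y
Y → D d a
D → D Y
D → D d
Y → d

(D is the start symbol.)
FIRST sets of the other non-terminals involved (by the same procedure, iterated to a fixed point):
  FIRST(D) = { 'd', 'y' }

From Y → y:
  - y is a terminal: add 'y' and stop
From Y → D d a:
  - D is a non-terminal: add FIRST(D) \ {ε} = { 'd', 'y' }
    D is not nullable, so stop
From Y → d:
  - d is a terminal: add 'd' and stop

Collecting: FIRST(Y) = { 'd', 'y' }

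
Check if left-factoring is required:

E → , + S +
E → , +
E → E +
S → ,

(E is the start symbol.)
Left-factoring is needed when two productions for the same non-terminal
share a common prefix on the right-hand side.

Productions for E:
  E → , + S +
  E → , +
  E → E +

Found common prefix ', +' in productions for E

Answer: Yes, E has productions with common prefix ', +'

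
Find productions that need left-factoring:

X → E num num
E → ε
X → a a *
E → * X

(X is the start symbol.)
Left-factoring is needed when two productions for the same non-terminal
share a common prefix on the right-hand side.

Productions for X:
  X → E num num
  X → a a *
Productions for E:
  E → ε
  E → * X

No common prefixes found.

Answer: No, left-factoring is not needed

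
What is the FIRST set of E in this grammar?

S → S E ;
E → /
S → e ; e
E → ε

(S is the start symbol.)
{ '/', ε }

From E → /:
  - '/' is a terminal: add '/' and stop
From E → ε:
  - ε-production, so ε ∈ FIRST(E)

Collecting: FIRST(E) = { '/', ε }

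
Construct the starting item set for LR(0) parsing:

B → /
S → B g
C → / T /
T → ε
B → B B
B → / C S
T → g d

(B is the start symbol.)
First, augment the grammar with B' → B
I₀ = CLOSURE({ [B' → . B] }):
  [B' → . B] has the dot before B: add [B → . /], [B → . B B], [B → . / C S]
No further items can be added.

I₀ = { [B → . / C S], [B → . /], [B → . B B], [B' → . B] }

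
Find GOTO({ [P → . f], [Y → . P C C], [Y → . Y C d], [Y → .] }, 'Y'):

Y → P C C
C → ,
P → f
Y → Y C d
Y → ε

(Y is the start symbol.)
GOTO(I, 'Y') = CLOSURE({ [A → αX.β] : [A → α.Xβ] ∈ I, X = 'Y' })

Items with dot before 'Y', with the dot advanced:
  [Y → . Y C d] → [Y → Y . C d]
Closure of the advanced items:
  [Y → Y . C d] has the dot before C: add [C → . ,]

GOTO = { [C → . ,], [Y → Y . C d] }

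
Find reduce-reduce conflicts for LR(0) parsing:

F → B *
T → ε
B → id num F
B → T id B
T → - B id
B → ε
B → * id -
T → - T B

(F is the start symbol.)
Yes — I0: [B → .] vs [T → .]; I2: [B → .] vs [T → .]; I7: [B → .] vs [T → .]; I9: [B → .] vs [T → .]; I13: [B → .] vs [T → .]; I15: [B → .] vs [T → .]

A reduce-reduce conflict occurs when an LR(0) state has two complete items [A → α .] and [B → β .] — both call for a reduction, and with no lookahead the parser cannot choose between them.

Augment with F' → F and build the canonical LR(0) collection (I0 = CLOSURE({[F' → . F]}), then GOTO on every symbol after a dot until no new states appear). It has 19 states:
  I0: { [B → . * id -], [B → . T id B], [B → . id num F], [B → .], [F → . B *], [F' → . F], [T → . - B id], [T → . - T B], [T → .] }  — shift, 2 reduces
  I1: { [B → * . id -] }  — shift
  I2: { [B → . * id -], [B → . T id B], [B → . id num F], [B → .], [T → - . B id], [T → - . T B], [T → . - B id], [T → . - T B], [T → .] }  — shift, 2 reduces
  I3: { [F → B . *] }  — shift
  I4: { [F' → F .] }  — accept
  I5: { [B → T . id B] }  — shift
  I6: { [B → id . num F] }  — shift
  I7: { [B → . * id -], [B → . T id B], [B → . id num F], [B → .], [B → id num . F], [F → . B *], [T → . - B id], [T → . - T B], [T → .] }  — shift, 2 reduces
  I8: { [B → id num F .] }  — reduce
  I9: { [B → . * id -], [B → . T id B], [B → . id num F], [B → .], [B → T id . B], [T → . - B id], [T → . - T B], [T → .] }  — shift, 2 reduces
  I10: { [B → T id B .] }  — reduce
  I11: { [F → B * .] }  — reduce
  I12: { [T → - B . id] }  — shift
  I13: { [B → . * id -], [B → . T id B], [B → . id num F], [B → .], [B → T . id B], [T → - T . B], [T → . - B id], [T → . - T B], [T → .] }  — shift, 2 reduces
  I14: { [T → - T B .] }  — reduce
  I15: { [B → . * id -], [B → . T id B], [B → . id num F], [B → .], [B → T id . B], [B → id . num F], [T → . - B id], [T → . - T B], [T → .] }  — shift, 2 reduces
  I16: { [T → - B id .] }  — reduce
  I17: { [B → * id . -] }  — shift
  I18: { [B → * id - .] }  — reduce

I0 contains complete items [B → .], [T → .] — reduce-reduce conflict.
I2 contains complete items [B → .], [T → .] — reduce-reduce conflict.
I7 contains complete items [B → .], [T → .] — reduce-reduce conflict.
I9 contains complete items [B → .], [T → .] — reduce-reduce conflict.
I13 contains complete items [B → .], [T → .] — reduce-reduce conflict.
I15 contains complete items [B → .], [T → .] — reduce-reduce conflict.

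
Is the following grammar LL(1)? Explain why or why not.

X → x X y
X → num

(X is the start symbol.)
A grammar is LL(1) if for each non-terminal N with multiple productions, the predict sets of those productions are pairwise disjoint, where PREDICT(N → α) = (FIRST(α) \ {ε}) ∪ (FOLLOW(N) if α ⇒* ε).

For X:
  PREDICT(X → x X y) = { 'x' }
  PREDICT(X → num) = { 'num' }

All predict sets are disjoint. The grammar IS LL(1).

Answer: Yes, the grammar is LL(1).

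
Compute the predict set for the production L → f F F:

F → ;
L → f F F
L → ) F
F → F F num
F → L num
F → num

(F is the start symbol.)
PREDICT(L → f F F) = (FIRST(RHS) \ {ε}) ∪ (FOLLOW(L) if ε ∈ FIRST(RHS), i.e. RHS ⇒* ε)
FIRST(f F F) = { 'f' }
ε ∉ FIRST(f F F), so FOLLOW(L) is not added.
PREDICT(L → f F F) = { 'f' }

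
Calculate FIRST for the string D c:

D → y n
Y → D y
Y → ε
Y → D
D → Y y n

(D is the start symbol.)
FIRST sets of the non-terminals involved (from the grammar, by fixed-point iteration):
  FIRST(D) = { 'y' }

To compute FIRST(D c), process the symbols left to right:
Symbol D is a non-terminal. Add FIRST(D) \ {ε} = { 'y' }
D is not nullable (ε ∉ FIRST(D)), so stop here.
FIRST(D c) = { 'y' }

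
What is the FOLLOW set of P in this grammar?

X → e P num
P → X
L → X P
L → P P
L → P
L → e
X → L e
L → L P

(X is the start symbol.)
In X → e P num: P is followed by num, add FIRST(num) \ {ε} = { 'num' }
In L → X P: P is at the end, add FOLLOW(L)
In L → P P: P is followed by P, add FIRST(P) \ {ε} = { 'e' }
In L → P P: P is at the end, add FOLLOW(L)
In L → P: P is at the end, add FOLLOW(L)
In L → L P: P is at the end, add FOLLOW(L)

The FOLLOW sets referred to above (computed the same way, to a fixed point):
  FOLLOW(L) = { 'e' }

Taking the union: FOLLOW(P) = { 'e', 'num' }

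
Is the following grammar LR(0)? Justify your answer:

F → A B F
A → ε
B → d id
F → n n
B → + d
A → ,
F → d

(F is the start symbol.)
A grammar is LR(0) if no state in the canonical LR(0) collection has:
  - both a shift item (dot before a terminal) and a complete item (shift-reduce conflict), or
  - two or more complete items (reduce-reduce conflict; the accept item [F' → F .] counts as a complete item here).

Augment with F' → F and build the canonical LR(0) collection (I0 = CLOSURE({[F' → . F]}), then GOTO on every symbol after a dot until no new states appear). It has 13 states:
  I0: { [A → . ,], [A → .], [F → . A B F], [F → . d], [F → . n n], [F' → . F] }  — shift, reduce
  I1: { [A → , .] }  — reduce
  I2: { [B → . + d], [B → . d id], [F → A . B F] }  — shift
  I3: { [F' → F .] }  — accept
  I4: { [F → d .] }  — reduce
  I5: { [F → n . n] }  — shift
  I6: { [F → n n .] }  — reduce
  I7: { [B → + . d] }  — shift
  I8: { [A → . ,], [A → .], [F → . A B F], [F → . d], [F → . n n], [F → A B . F] }  — shift, reduce
  I9: { [B → d . id] }  — shift
  I10: { [B → d id .] }  — reduce
  I11: { [F → A B F .] }  — reduce
  I12: { [B → + d .] }  — reduce

Conflict in state I0:
  Shift-reduce conflict between [A → .] and [A → . ,]
So the grammar is NOT LR(0).

Answer: No. Shift-reduce conflict between [A → .] and [A → . ,]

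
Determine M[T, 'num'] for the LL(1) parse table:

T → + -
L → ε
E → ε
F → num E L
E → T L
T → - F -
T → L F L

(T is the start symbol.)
To find M[T, 'num'], we find productions for T where 'num' is in the predict set (PREDICT(N → α) = (FIRST(α) \ {ε}) ∪ (FOLLOW(N) if α ⇒* ε)).

Relevant sets:
  FIRST(L) = { ε }
  FIRST(F) = { 'num' }

T → + -: PREDICT = { '+' }
T → - F -: PREDICT = { '-' }
T → L F L: PREDICT = { 'num' }
  'num' is in predict set, so this production goes in M[T, 'num']

M[T, 'num'] = T → L F L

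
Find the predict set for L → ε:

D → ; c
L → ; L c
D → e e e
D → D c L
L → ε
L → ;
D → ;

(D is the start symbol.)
{ $, 'c' }

PREDICT(L → ε) = (FIRST(RHS) \ {ε}) ∪ (FOLLOW(L) if ε ∈ FIRST(RHS), i.e. RHS ⇒* ε)
The right-hand side is ε (FIRST(ε) = { ε }), so the predict set is FOLLOW(L) = { $, 'c' }
PREDICT(L → ε) = { $, 'c' }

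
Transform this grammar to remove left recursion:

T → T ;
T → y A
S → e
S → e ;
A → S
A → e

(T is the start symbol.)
T is directly left-recursive. The standard transformation for
  A → A α₁ | ... | A α_m | β₁ | ... | β_n
is
  A  → β₁ A' | ... | β_n A'
  A' → α₁ A' | ... | α_m A' | ε

T → y A becomes T → y A T'
T → T ; becomes T' → ; T'
Add T' → ε

Productions for other non-terminals are unchanged:
  S → e
  S → e ;
  A → S
  A → e

Resulting grammar:
T → y A T'
T' → ; T'
T' → ε
S → e
S → e ;
A → S
A → e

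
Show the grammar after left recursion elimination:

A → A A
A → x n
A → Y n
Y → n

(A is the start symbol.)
A → x n A'
A → Y n A'
A' → A A'
A' → ε
Y → n

A is directly left-recursive. The standard transformation for
  A → A α₁ | ... | A α_m | β₁ | ... | β_n
is
  A  → β₁ A' | ... | β_n A'
  A' → α₁ A' | ... | α_m A' | ε

A → x n becomes A → x n A'
A → Y n becomes A → Y n A'
A → A A becomes A' → A A'
Add A' → ε

Productions for other non-terminals are unchanged:
  Y → n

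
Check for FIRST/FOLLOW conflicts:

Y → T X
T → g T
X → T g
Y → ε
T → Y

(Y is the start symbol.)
A FIRST/FOLLOW conflict occurs when a non-terminal N has a nullable alternative N → β (β ⇒* ε) and another alternative N → α with FIRST(α) ∩ FOLLOW(N) ≠ ∅: on such a lookahead the parser cannot decide between expanding α and letting N vanish via β.

Nullable non-terminals: T, Y.
FIRST sets used below: FIRST(Y) = { 'g', ε }, FIRST(T) = { 'g', ε }, FIRST(X) = { 'g' }

T: nullable alternative(s) T → Y; FOLLOW(T) = { 'g' }
  T → g T: FIRST \ {ε} = { 'g' } — overlaps FOLLOW(T) on { 'g' }: CONFLICT
  T → Y: FIRST \ {ε} = { 'g' } — this is the only nullable alternative, skip

Y: nullable alternative(s) Y → ε; FOLLOW(Y) = { $, 'g' }
  Y → T X: FIRST \ {ε} = { 'g' } — overlaps FOLLOW(Y) on { 'g' }: CONFLICT
  Y → ε: FIRST \ {ε} = { } — this is the only nullable alternative, skip

X has no nullable alternative, so no FIRST/FOLLOW check is needed there.

So the grammar has 2 FIRST/FOLLOW conflicts (marked CONFLICT above).

Answer: Yes. Y → T X with FOLLOW(Y) on { 'g' }; T → g T with FOLLOW(T) on { 'g' }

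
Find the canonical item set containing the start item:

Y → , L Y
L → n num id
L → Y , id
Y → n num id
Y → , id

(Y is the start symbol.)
{ [Y → . , L Y], [Y → . , id], [Y → . n num id], [Y' → . Y] }

First, augment the grammar with Y' → Y
I₀ = CLOSURE({ [Y' → . Y] }):
  [Y' → . Y] has the dot before Y: add [Y → . , L Y], [Y → . n num id], [Y → . , id]
No further items can be added.

I₀ = { [Y → . , L Y], [Y → . , id], [Y → . n num id], [Y' → . Y] }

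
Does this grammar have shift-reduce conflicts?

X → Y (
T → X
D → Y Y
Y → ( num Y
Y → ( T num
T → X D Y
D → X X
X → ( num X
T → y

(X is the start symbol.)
Yes — I6: [T → X .] vs [X → . ( num X]; I10: [Y → ( num Y .] vs [X → Y . (]; I14: [X → Y ( .] vs [T → . y]

A shift-reduce conflict occurs when an LR(0) state has both:
  - a complete (reduce) item [A → α .] (dot at the end), and
  - a shift item [B → β . c γ] (dot before a terminal).

Augment with X' → X and build the canonical LR(0) collection (I0 = CLOSURE({[X' → . X]}), then GOTO on every symbol after a dot until no new states appear). It has 22 states:
  I0: { [X → . ( num X], [X → . Y (], [X' → . X], [Y → . ( T num], [Y → . ( num Y] }  — shift
  I1: { [T → . X D Y], [T → . X], [T → . y], [X → ( . num X], [X → . ( num X], [X → . Y (], [Y → ( . T num], [Y → ( . num Y], [Y → . ( T num], [Y → . ( num Y] }  — shift
  I2: { [X' → X .] }  — accept
  I3: { [X → Y . (] }  — shift
  I4: { [X → Y ( .] }  — reduce
  I5: { [Y → ( T . num] }  — shift
  I6: { [D → . X X], [D → . Y Y], [T → X . D Y], [T → X .], [X → . ( num X], [X → . Y (], [Y → . ( T num], [Y → . ( num Y] }  — shift, reduce
  I7: { [X → ( num . X], [X → . ( num X], [X → . Y (], [Y → ( num . Y], [Y → . ( T num], [Y → . ( num Y] }  — shift
  I8: { [T → y .] }  — reduce
  I9: { [X → ( num X .] }  — reduce
  I10: { [X → Y . (], [Y → ( num Y .] }  — shift, reduce
  I11: { [T → X D . Y], [Y → . ( T num], [Y → . ( num Y] }  — shift
  I12: { [D → X . X], [X → . ( num X], [X → . Y (], [Y → . ( T num], [Y → . ( num Y] }  — shift
  I13: { [D → Y . Y], [X → Y . (], [Y → . ( T num], [Y → . ( num Y] }  — shift
  I14: { [T → . X D Y], [T → . X], [T → . y], [X → . ( num X], [X → . Y (], [X → Y ( .], [Y → ( . T num], [Y → ( . num Y], [Y → . ( T num], [Y → . ( num Y] }  — shift, reduce
  I15: { [D → Y Y .] }  — reduce
  I16: { [Y → ( num . Y], [Y → . ( T num], [Y → . ( num Y] }  — shift
  I17: { [T → . X D Y], [T → . X], [T → . y], [X → . ( num X], [X → . Y (], [Y → ( . T num], [Y → ( . num Y], [Y → . ( T num], [Y → . ( num Y] }  — shift
  I18: { [Y → ( num Y .] }  — reduce
  I19: { [D → X X .] }  — reduce
  I20: { [T → X D Y .] }  — reduce
  I21: { [Y → ( T num .] }  — reduce

I6 contains reduce item [T → X .] and shift items [X → . ( num X], [Y → . ( T num], [Y → . ( num Y] — shift-reduce conflict.
I10 contains reduce item [Y → ( num Y .] and shift item [X → Y . (] — shift-reduce conflict.
I14 contains reduce item [X → Y ( .] and shift items [T → . y], [X → . ( num X], [Y → . ( T num], [Y → . ( num Y], [Y → ( . num Y] — shift-reduce conflict.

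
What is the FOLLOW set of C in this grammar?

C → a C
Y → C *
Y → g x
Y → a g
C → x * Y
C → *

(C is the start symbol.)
C is the start symbol, so $ ∈ FOLLOW(C).
In C → a C: C is at the end; this adds FOLLOW(C) to itself — nothing new
In Y → C *: C is followed by '*', add FIRST('*') \ {ε} = { '*' }

Taking the union: FOLLOW(C) = { $, '*' }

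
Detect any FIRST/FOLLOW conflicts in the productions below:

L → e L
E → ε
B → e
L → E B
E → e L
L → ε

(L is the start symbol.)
A FIRST/FOLLOW conflict occurs when a non-terminal N has a nullable alternative N → β (β ⇒* ε) and another alternative N → α with FIRST(α) ∩ FOLLOW(N) ≠ ∅: on such a lookahead the parser cannot decide between expanding α and letting N vanish via β.

Nullable non-terminals: E, L.
FIRST sets used below: FIRST(E) = { 'e', ε }, FIRST(B) = { 'e' }

E: nullable alternative(s) E → ε; FOLLOW(E) = { 'e' }
  E → ε: FIRST \ {ε} = { } — this is the only nullable alternative, skip
  E → e L: FIRST \ {ε} = { 'e' } — overlaps FOLLOW(E) on { 'e' }: CONFLICT

L: nullable alternative(s) L → ε; FOLLOW(L) = { $, 'e' }
  L → e L: FIRST \ {ε} = { 'e' } — overlaps FOLLOW(L) on { 'e' }: CONFLICT
  L → E B: FIRST \ {ε} = { 'e' } — overlaps FOLLOW(L) on { 'e' }: CONFLICT
  L → ε: FIRST \ {ε} = { } — this is the only nullable alternative, skip

B has no nullable alternative, so no FIRST/FOLLOW check is needed there.

So the grammar has 3 FIRST/FOLLOW conflicts (marked CONFLICT above).

Answer: Yes. L → e L with FOLLOW(L) on { 'e' }; L → E B with FOLLOW(L) on { 'e' }; E → e L with FOLLOW(E) on { 'e' }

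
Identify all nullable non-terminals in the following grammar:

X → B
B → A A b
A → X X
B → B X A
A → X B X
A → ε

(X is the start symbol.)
{ 'A' }

A non-terminal is nullable if it can derive ε (the empty string): either it has an ε-production, or it has a production whose right-hand side consists entirely of nullable non-terminals.

ε-productions: A → ε
So A is immediately nullable.
No further non-terminal can be added: every production for the remaining non-terminals contains a terminal or a non-nullable non-terminal.
Nullable = { 'A' }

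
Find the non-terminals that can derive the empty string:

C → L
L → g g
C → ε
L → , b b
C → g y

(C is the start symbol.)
A non-terminal is nullable if it can derive ε (the empty string): either it has an ε-production, or it has a production whose right-hand side consists entirely of nullable non-terminals.

ε-productions: C → ε
So C is immediately nullable.
No further non-terminal can be added: every production for the remaining non-terminals contains a terminal or a non-nullable non-terminal.
Nullable = { 'C' }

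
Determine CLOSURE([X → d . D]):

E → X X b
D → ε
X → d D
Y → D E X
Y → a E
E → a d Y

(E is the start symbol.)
To compute CLOSURE, for each item [A → α.Bβ] where B is a non-terminal, add [B → .γ] for all productions B → γ; repeat for the newly added items until nothing changes.

Start with: [X → d . D]
  [X → d . D] has the dot before D: add [D → .]
No further items can be added.

CLOSURE = { [D → .], [X → d . D] }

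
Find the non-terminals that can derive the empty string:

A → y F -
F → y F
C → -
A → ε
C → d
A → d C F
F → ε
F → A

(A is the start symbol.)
A non-terminal is nullable if it can derive ε (the empty string): either it has an ε-production, or it has a production whose right-hand side consists entirely of nullable non-terminals.

ε-productions: A → ε, F → ε
So A, F are immediately nullable.
No further non-terminal can be added: every production for the remaining non-terminals contains a terminal or a non-nullable non-terminal.
Nullable = { 'A', 'F' }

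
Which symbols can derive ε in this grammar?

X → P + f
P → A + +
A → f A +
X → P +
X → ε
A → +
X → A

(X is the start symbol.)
A non-terminal is nullable if it can derive ε (the empty string): either it has an ε-production, or it has a production whose right-hand side consists entirely of nullable non-terminals.

ε-productions: X → ε
So X is immediately nullable.
No further non-terminal can be added: every production for the remaining non-terminals contains a terminal or a non-nullable non-terminal.
Nullable = { 'X' }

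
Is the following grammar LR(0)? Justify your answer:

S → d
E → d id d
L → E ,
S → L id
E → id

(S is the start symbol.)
Augment with S' → S and build the canonical LR(0) collection (I0 = CLOSURE({[S' → . S]}), then GOTO on every symbol after a dot until no new states appear). It has 10 states:
  I0: { [E → . d id d], [E → . id], [L → . E ,], [S → . L id], [S → . d], [S' → . S] }  — shift
  I1: { [L → E . ,] }  — shift
  I2: { [S → L . id] }  — shift
  I3: { [S' → S .] }  — accept
  I4: { [E → d . id d], [S → d .] }  — shift, reduce
  I5: { [E → id .] }  — reduce
  I6: { [E → d id . d] }  — shift
  I7: { [E → d id d .] }  — reduce
  I8: { [S → L id .] }  — reduce
  I9: { [L → E , .] }  — reduce

Conflict in state I4:
  Shift-reduce conflict between [S → d .] and [E → d . id d]
So the grammar is NOT LR(0).

Answer: No. Shift-reduce conflict between [S → d .] and [E → d . id d]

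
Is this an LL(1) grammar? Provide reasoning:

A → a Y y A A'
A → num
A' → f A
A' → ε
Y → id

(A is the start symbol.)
A grammar is LL(1) if for each non-terminal N with multiple productions, the predict sets of those productions are pairwise disjoint, where PREDICT(N → α) = (FIRST(α) \ {ε}) ∪ (FOLLOW(N) if α ⇒* ε).

Relevant sets:
  FOLLOW(A') = { $, 'f' }

For A:
  PREDICT(A → a Y y A A') = { 'a' }
  PREDICT(A → num) = { 'num' }
For A':
  PREDICT(A' → f A) = { 'f' }
  PREDICT(A' → ε) = { $, 'f' }
Y has a single production, so nothing to check there.

Conflict found: Predict set conflict for A': { 'f' }
The grammar is NOT LL(1).

Answer: No. Predict set conflict for A': { 'f' }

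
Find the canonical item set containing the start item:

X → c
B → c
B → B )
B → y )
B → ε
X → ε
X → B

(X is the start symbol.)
First, augment the grammar with X' → X
I₀ = CLOSURE({ [X' → . X] }):
  [X' → . X] has the dot before X: add [X → . c], [X → .], [X → . B]
  [X → . B] has the dot before B: add [B → . c], [B → . B )], [B → . y )], [B → .]
No further items can be added.

I₀ = { [B → . B )], [B → . c], [B → . y )], [B → .], [X → . B], [X → . c], [X → .], [X' → . X] }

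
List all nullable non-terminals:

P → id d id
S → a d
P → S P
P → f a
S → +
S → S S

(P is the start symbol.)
None

There are no ε-productions, so no non-terminal can derive ε.
No non-terminals are nullable.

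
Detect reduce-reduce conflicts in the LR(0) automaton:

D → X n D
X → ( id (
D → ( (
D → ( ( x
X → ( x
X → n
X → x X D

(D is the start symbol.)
No reduce-reduce conflicts

Augment with D' → D and build the canonical LR(0) collection (I0 = CLOSURE({[D' → . D]}), then GOTO on every symbol after a dot until no new states appear). It has 16 states:
  I0: { [D → . ( ( x], [D → . ( (], [D → . X n D], [D' → . D], [X → . ( id (], [X → . ( x], [X → . n], [X → . x X D] }  — shift
  I1: { [D → ( . ( x], [D → ( . (], [X → ( . id (], [X → ( . x] }  — shift
  I2: { [D' → D .] }  — accept
  I3: { [D → X . n D] }  — shift
  I4: { [X → n .] }  — reduce
  I5: { [X → . ( id (], [X → . ( x], [X → . n], [X → . x X D], [X → x . X D] }  — shift
  I6: { [X → ( . id (], [X → ( . x] }  — shift
  I7: { [D → . ( ( x], [D → . ( (], [D → . X n D], [X → . ( id (], [X → . ( x], [X → . n], [X → . x X D], [X → x X . D] }  — shift
  I8: { [X → x X D .] }  — reduce
  I9: { [X → ( id . (] }  — shift
  I10: { [X → ( x .] }  — reduce
  I11: { [X → ( id ( .] }  — reduce
  I12: { [D → . ( ( x], [D → . ( (], [D → . X n D], [D → X n . D], [X → . ( id (], [X → . ( x], [X → . n], [X → . x X D] }  — shift
  I13: { [D → X n D .] }  — reduce
  I14: { [D → ( ( . x], [D → ( ( .] }  — shift, reduce
  I15: { [D → ( ( x .] }  — reduce

No state contains more than one complete item.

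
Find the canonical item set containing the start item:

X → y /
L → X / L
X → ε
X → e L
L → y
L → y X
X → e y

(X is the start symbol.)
{ [X → . e L], [X → . e y], [X → . y /], [X → .], [X' → . X] }

First, augment the grammar with X' → X
I₀ = CLOSURE({ [X' → . X] }):
  [X' → . X] has the dot before X: add [X → . y /], [X → .], [X → . e L], [X → . e y]
No further items can be added.

I₀ = { [X → . e L], [X → . e y], [X → . y /], [X → .], [X' → . X] }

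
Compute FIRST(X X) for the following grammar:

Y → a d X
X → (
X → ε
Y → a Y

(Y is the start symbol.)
FIRST sets of the non-terminals involved (from the grammar, by fixed-point iteration):
  FIRST(X) = { '(', ε }

To compute FIRST(X X), process the symbols left to right:
Symbol X is a non-terminal. Add FIRST(X) \ {ε} = { '(' }
X is nullable (ε ∈ FIRST(X)), continue to the next symbol.
Symbol X is a non-terminal. Add FIRST(X) \ {ε} = { '(' }
X is nullable (ε ∈ FIRST(X)), continue to the next symbol.
All symbols are nullable, so ε is in the result.
FIRST(X X) = { '(', ε }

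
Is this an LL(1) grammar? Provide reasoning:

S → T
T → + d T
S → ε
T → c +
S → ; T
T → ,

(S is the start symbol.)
Yes, the grammar is LL(1).

Relevant sets:
  FIRST(T) = { '+', ',', 'c' }
  FOLLOW(S) = { $ }

For S:
  PREDICT(S → T) = { '+', ',', 'c' }
  PREDICT(S → ε) = { $ }
  PREDICT(S → ';' T) = { ';' }
For T:
  PREDICT(T → '+' d T) = { '+' }
  PREDICT(T → c '+') = { 'c' }
  PREDICT(T → ',') = { ',' }

All predict sets are disjoint. The grammar IS LL(1).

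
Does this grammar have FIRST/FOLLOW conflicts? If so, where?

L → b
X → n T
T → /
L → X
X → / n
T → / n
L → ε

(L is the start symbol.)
No FIRST/FOLLOW conflicts.

A FIRST/FOLLOW conflict occurs when a non-terminal N has a nullable alternative N → β (β ⇒* ε) and another alternative N → α with FIRST(α) ∩ FOLLOW(N) ≠ ∅: on such a lookahead the parser cannot decide between expanding α and letting N vanish via β.

Nullable non-terminals: L.
FIRST sets used below: FIRST(X) = { '/', 'n' }

L: nullable alternative(s) L → ε; FOLLOW(L) = { $ }
  L → b: FIRST \ {ε} = { 'b' } — disjoint from FOLLOW(L)
  L → X: FIRST \ {ε} = { '/', 'n' } — disjoint from FOLLOW(L)
  L → ε: FIRST \ {ε} = { } — this is the only nullable alternative, skip

T, X have no nullable alternative, so no FIRST/FOLLOW check is needed there.

No FIRST/FOLLOW conflicts found.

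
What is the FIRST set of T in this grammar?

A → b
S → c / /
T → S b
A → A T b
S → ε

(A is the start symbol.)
To compute FIRST(T), examine every production with T on the left-hand side, reading each right-hand side left to right until a non-nullable symbol is reached.

FIRST sets of the other non-terminals involved (by the same procedure, iterated to a fixed point):
  FIRST(S) = { 'c', ε }

From T → S b:
  - S is a non-terminal: add FIRST(S) \ {ε} = { 'c' }
    S is nullable, so continue to the next symbol
  - b is a terminal: add 'b' and stop

Collecting: FIRST(T) = { 'b', 'c' }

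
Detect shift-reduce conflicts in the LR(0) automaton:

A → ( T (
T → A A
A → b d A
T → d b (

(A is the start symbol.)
A shift-reduce conflict occurs when an LR(0) state has both:
  - a complete (reduce) item [A → α .] (dot at the end), and
  - a shift item [B → β . c γ] (dot before a terminal).

Augment with A' → A and build the canonical LR(0) collection (I0 = CLOSURE({[A' → . A]}), then GOTO on every symbol after a dot until no new states appear). It has 13 states:
  I0: { [A → . ( T (], [A → . b d A], [A' → . A] }  — shift
  I1: { [A → ( . T (], [A → . ( T (], [A → . b d A], [T → . A A], [T → . d b (] }  — shift
  I2: { [A' → A .] }  — accept
  I3: { [A → b . d A] }  — shift
  I4: { [A → . ( T (], [A → . b d A], [A → b d . A] }  — shift
  I5: { [A → b d A .] }  — reduce
  I6: { [A → . ( T (], [A → . b d A], [T → A . A] }  — shift
  I7: { [A → ( T . (] }  — shift
  I8: { [T → d . b (] }  — shift
  I9: { [T → d b . (] }  — shift
  I10: { [T → d b ( .] }  — reduce
  I11: { [A → ( T ( .] }  — reduce
  I12: { [T → A A .] }  — reduce

No state contains both a complete item and a shift item.

Answer: No shift-reduce conflicts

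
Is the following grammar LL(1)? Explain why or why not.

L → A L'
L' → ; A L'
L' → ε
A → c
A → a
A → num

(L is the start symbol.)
A grammar is LL(1) if for each non-terminal N with multiple productions, the predict sets of those productions are pairwise disjoint, where PREDICT(N → α) = (FIRST(α) \ {ε}) ∪ (FOLLOW(N) if α ⇒* ε).

Relevant sets:
  FOLLOW(L') = { $ }

For L':
  PREDICT(L' → ';' A L') = { ';' }
  PREDICT(L' → ε) = { $ }
For A:
  PREDICT(A → c) = { 'c' }
  PREDICT(A → a) = { 'a' }
  PREDICT(A → num) = { 'num' }
L has a single production, so nothing to check there.

All predict sets are disjoint. The grammar IS LL(1).

Answer: Yes, the grammar is LL(1).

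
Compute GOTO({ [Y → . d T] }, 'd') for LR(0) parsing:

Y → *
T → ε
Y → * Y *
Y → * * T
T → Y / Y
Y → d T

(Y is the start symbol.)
GOTO(I, 'd') = CLOSURE({ [A → αX.β] : [A → α.Xβ] ∈ I, X = 'd' })

Items with dot before 'd', with the dot advanced:
  [Y → . d T] → [Y → d . T]
Closure of the advanced items:
  [Y → d . T] has the dot before T: add [T → .], [T → . Y / Y]
  [T → . Y / Y] has the dot before Y: add [Y → . *], [Y → . * Y *], [Y → . * * T], [Y → . d T]

GOTO = { [T → . Y / Y], [T → .], [Y → . * * T], [Y → . * Y *], [Y → . *], [Y → . d T], [Y → d . T] }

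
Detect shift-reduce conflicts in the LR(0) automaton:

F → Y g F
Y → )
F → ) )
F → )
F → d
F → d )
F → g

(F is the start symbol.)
Augment with F' → F and build the canonical LR(0) collection (I0 = CLOSURE({[F' → . F]}), then GOTO on every symbol after a dot until no new states appear). It has 10 states:
  I0: { [F → . ) )], [F → . )], [F → . Y g F], [F → . d )], [F → . d], [F → . g], [F' → . F], [Y → . )] }  — shift
  I1: { [F → ) . )], [F → ) .], [Y → ) .] }  — shift, 2 reduces
  I2: { [F' → F .] }  — accept
  I3: { [F → Y . g F] }  — shift
  I4: { [F → d . )], [F → d .] }  — shift, reduce
  I5: { [F → g .] }  — reduce
  I6: { [F → d ) .] }  — reduce
  I7: { [F → . ) )], [F → . )], [F → . Y g F], [F → . d )], [F → . d], [F → . g], [F → Y g . F], [Y → . )] }  — shift
  I8: { [F → Y g F .] }  — reduce
  I9: { [F → ) ) .] }  — reduce

I1 contains reduce items [F → ) .], [Y → ) .] and shift item [F → ) . )] — shift-reduce conflict.
I4 contains reduce item [F → d .] and shift item [F → d . )] — shift-reduce conflict.

Answer: Yes — I1: [F → ) .] vs [F → ) . )]; I4: [F → d .] vs [F → d . )]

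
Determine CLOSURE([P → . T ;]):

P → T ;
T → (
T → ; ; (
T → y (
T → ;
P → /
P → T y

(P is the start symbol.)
{ [P → . T ;], [T → . (], [T → . ; ; (], [T → . ;], [T → . y (] }

Start with: [P → . T ;]
  [P → . T ;] has the dot before T: add [T → . (], [T → . ; ; (], [T → . y (], [T → . ;]
No further items can be added.

CLOSURE = { [P → . T ;], [T → . (], [T → . ; ; (], [T → . ;], [T → . y (] }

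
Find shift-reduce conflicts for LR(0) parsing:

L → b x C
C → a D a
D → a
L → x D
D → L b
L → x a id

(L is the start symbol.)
A shift-reduce conflict occurs when an LR(0) state has both:
  - a complete (reduce) item [A → α .] (dot at the end), and
  - a shift item [B → β . c γ] (dot before a terminal).

Augment with L' → L and build the canonical LR(0) collection (I0 = CLOSURE({[L' → . L]}), then GOTO on every symbol after a dot until no new states appear). It has 15 states:
  I0: { [L → . b x C], [L → . x D], [L → . x a id], [L' → . L] }  — shift
  I1: { [L' → L .] }  — accept
  I2: { [L → b . x C] }  — shift
  I3: { [D → . L b], [D → . a], [L → . b x C], [L → . x D], [L → . x a id], [L → x . D], [L → x . a id] }  — shift
  I4: { [L → x D .] }  — reduce
  I5: { [D → L . b] }  — shift
  I6: { [D → a .], [L → x a . id] }  — shift, reduce
  I7: { [L → x a id .] }  — reduce
  I8: { [D → L b .] }  — reduce
  I9: { [C → . a D a], [L → b x . C] }  — shift
  I10: { [L → b x C .] }  — reduce
  I11: { [C → a . D a], [D → . L b], [D → . a], [L → . b x C], [L → . x D], [L → . x a id] }  — shift
  I12: { [C → a D . a] }  — shift
  I13: { [D → a .] }  — reduce
  I14: { [C → a D a .] }  — reduce

I6 contains reduce item [D → a .] and shift item [L → x a . id] — shift-reduce conflict.

Answer: Yes — I6: [D → a .] vs [L → x a . id]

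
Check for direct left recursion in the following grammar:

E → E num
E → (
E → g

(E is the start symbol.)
Yes, E is left-recursive

E → E num: LEFT RECURSIVE (starts with E)
E → (: starts with '('
E → g: starts with g

The grammar has direct left recursion on: E.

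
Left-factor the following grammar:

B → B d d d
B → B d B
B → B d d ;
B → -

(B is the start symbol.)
B → B d B'
B' → d B''
B'' → d
B'' → ;
B' → B
B → -

Left-factoring transforms A → αβ₁ | αβ₂ into A → αA' and A' → β₁ | β₂
(α is the longest common prefix among the alternatives). Repeat until
no nonterminal has two alternatives with a common prefix.

Round 1: B has alternatives sharing prefix 'B d'. Introduce B': B → B d B'
  Add: B' → d d
  Add: B' → B
  Add: B' → d ;

Round 2: B' has alternatives sharing prefix 'd'. Introduce B'': B' → d B''
  Add: B'' → d
  Add: B'' → ;

No remaining common prefixes — done.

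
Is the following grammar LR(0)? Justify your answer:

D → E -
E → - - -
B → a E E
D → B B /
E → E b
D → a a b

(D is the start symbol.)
No. Shift-reduce conflict between [B → a E E .] and [E → E . b]

A grammar is LR(0) if no state in the canonical LR(0) collection has:
  - both a shift item (dot before a terminal) and a complete item (shift-reduce conflict), or
  - two or more complete items (reduce-reduce conflict; the accept item [D' → D .] counts as a complete item here).

Augment with D' → D and build the canonical LR(0) collection (I0 = CLOSURE({[D' → . D]}), then GOTO on every symbol after a dot until no new states appear). It has 17 states:
  I0: { [B → . a E E], [D → . B B /], [D → . E -], [D → . a a b], [D' → . D], [E → . - - -], [E → . E b] }  — shift
  I1: { [E → - . - -] }  — shift
  I2: { [B → . a E E], [D → B . B /] }  — shift
  I3: { [D' → D .] }  — accept
  I4: { [D → E . -], [E → E . b] }  — shift
  I5: { [B → a . E E], [D → a . a b], [E → . - - -], [E → . E b] }  — shift
  I6: { [B → a E . E], [E → . - - -], [E → . E b], [E → E . b] }  — shift
  I7: { [D → a a . b] }  — shift
  I8: { [D → a a b .] }  — reduce
  I9: { [B → a E E .], [E → E . b] }  — shift, reduce
  I10: { [E → E b .] }  — reduce
  I11: { [D → E - .] }  — reduce
  I12: { [D → B B . /] }  — shift
  I13: { [B → a . E E], [E → . - - -], [E → . E b] }  — shift
  I14: { [D → B B / .] }  — reduce
  I15: { [E → - - . -] }  — shift
  I16: { [E → - - - .] }  — reduce

Conflict in state I9:
  Shift-reduce conflict between [B → a E E .] and [E → E . b]
So the grammar is NOT LR(0).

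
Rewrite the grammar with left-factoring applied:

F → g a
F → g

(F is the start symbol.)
F → g F'
F' → a
F' → ε

Left-factoring transforms A → αβ₁ | αβ₂ into A → αA' and A' → β₁ | β₂
(α is the longest common prefix among the alternatives). Repeat until
no nonterminal has two alternatives with a common prefix.

Round 1: F has alternatives sharing prefix 'g'. Introduce F': F → g F'
  Add: F' → a
  Add: F' → ε

No remaining common prefixes — done.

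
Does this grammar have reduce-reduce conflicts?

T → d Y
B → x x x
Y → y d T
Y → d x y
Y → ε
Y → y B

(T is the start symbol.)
Augment with T' → T and build the canonical LR(0) collection (I0 = CLOSURE({[T' → . T]}), then GOTO on every symbol after a dot until no new states appear). It has 14 states:
  I0: { [T → . d Y], [T' → . T] }  — shift
  I1: { [T' → T .] }  — accept
  I2: { [T → d . Y], [Y → . d x y], [Y → . y B], [Y → . y d T], [Y → .] }  — shift, reduce
  I3: { [T → d Y .] }  — reduce
  I4: { [Y → d . x y] }  — shift
  I5: { [B → . x x x], [Y → y . B], [Y → y . d T] }  — shift
  I6: { [Y → y B .] }  — reduce
  I7: { [T → . d Y], [Y → y d . T] }  — shift
  I8: { [B → x . x x] }  — shift
  I9: { [B → x x . x] }  — shift
  I10: { [B → x x x .] }  — reduce
  I11: { [Y → y d T .] }  — reduce
  I12: { [Y → d x . y] }  — shift
  I13: { [Y → d x y .] }  — reduce

No state contains more than one complete item.

Answer: No reduce-reduce conflicts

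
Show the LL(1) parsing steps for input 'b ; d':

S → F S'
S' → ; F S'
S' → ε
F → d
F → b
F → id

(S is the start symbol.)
LL(1) parsing maintains a stack (initially the start symbol over $) and the input. At each step: if the stack top is a terminal, match it against the current input token; if it is a non-terminal N, replace it with the RHS of M[N, lookahead] (the unique production whose predict set contains the lookahead).

Stack is shown with the top on the left.

Stack     Input    Action
-------------------------
S $       b ; d $  output S → F S'
F S' $    b ; d $  output F → b
b S' $    b ; d $  match 'b'
S' $      ; d $    output S' → ; F S'
; F S' $  ; d $    match ';'
F S' $    d $      output F → d
d S' $    d $      match 'd'
S' $      $        output S' → ε
$         $        accept

The string is accepted.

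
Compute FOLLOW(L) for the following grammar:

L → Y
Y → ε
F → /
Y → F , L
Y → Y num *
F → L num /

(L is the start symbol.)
{ $, 'num' }

To compute FOLLOW(L), find every occurrence of L on a right-hand side N → α L β: add FIRST(β) \ {ε}, and if β is empty or nullable also add FOLLOW(N). Iterate to a fixed point.

L is the start symbol, so $ ∈ FOLLOW(L).
In Y → F , L: L is at the end, add FOLLOW(Y)
In F → L num /: L is followed by num '/', add FIRST(num '/') \ {ε} = { 'num' }

The FOLLOW sets referred to above (computed the same way, to a fixed point):
  FOLLOW(Y) = { $, 'num' }

Taking the union: FOLLOW(L) = { $, 'num' }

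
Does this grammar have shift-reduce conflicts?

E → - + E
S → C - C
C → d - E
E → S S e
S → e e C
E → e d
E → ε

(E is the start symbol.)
A shift-reduce conflict occurs when an LR(0) state has both:
  - a complete (reduce) item [A → α .] (dot at the end), and
  - a shift item [B → β . c γ] (dot before a terminal).

Augment with E' → E and build the canonical LR(0) collection (I0 = CLOSURE({[E' → . E]}), then GOTO on every symbol after a dot until no new states appear). It has 19 states:
  I0: { [C → . d - E], [E → . - + E], [E → . S S e], [E → . e d], [E → .], [E' → . E], [S → . C - C], [S → . e e C] }  — shift, reduce
  I1: { [E → - . + E] }  — shift
  I2: { [S → C . - C] }  — shift
  I3: { [E' → E .] }  — accept
  I4: { [C → . d - E], [E → S . S e], [S → . C - C], [S → . e e C] }  — shift
  I5: { [C → d . - E] }  — shift
  I6: { [E → e . d], [S → e . e C] }  — shift
  I7: { [E → e d .] }  — reduce
  I8: { [C → . d - E], [S → e e . C] }  — shift
  I9: { [S → e e C .] }  — reduce
  I10: { [C → . d - E], [C → d - . E], [E → . - + E], [E → . S S e], [E → . e d], [E → .], [S → . C - C], [S → . e e C] }  — shift, reduce
  I11: { [C → d - E .] }  — reduce
  I12: { [E → S S . e] }  — shift
  I13: { [S → e . e C] }  — shift
  I14: { [E → S S e .] }  — reduce
  I15: { [C → . d - E], [S → C - . C] }  — shift
  I16: { [S → C - C .] }  — reduce
  I17: { [C → . d - E], [E → - + . E], [E → . - + E], [E → . S S e], [E → . e d], [E → .], [S → . C - C], [S → . e e C] }  — shift, reduce
  I18: { [E → - + E .] }  — reduce

I0 contains reduce item [E → .] and shift items [C → . d - E], [E → . - + E], [E → . e d], [S → . e e C] — shift-reduce conflict.
I10 contains reduce item [E → .] and shift items [C → . d - E], [E → . - + E], [E → . e d], [S → . e e C] — shift-reduce conflict.
I17 contains reduce item [E → .] and shift items [C → . d - E], [E → . - + E], [E → . e d], [S → . e e C] — shift-reduce conflict.

Answer: Yes — I0: [E → .] vs [C → . d - E]; I10: [E → .] vs [C → . d - E]; I17: [E → .] vs [C → . d - E]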